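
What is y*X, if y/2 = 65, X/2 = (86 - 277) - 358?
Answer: -142740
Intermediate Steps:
X = -1098 (X = 2*((86 - 277) - 358) = 2*(-191 - 358) = 2*(-549) = -1098)
y = 130 (y = 2*65 = 130)
y*X = 130*(-1098) = -142740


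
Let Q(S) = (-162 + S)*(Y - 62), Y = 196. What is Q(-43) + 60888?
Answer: 33418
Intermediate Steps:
Q(S) = -21708 + 134*S (Q(S) = (-162 + S)*(196 - 62) = (-162 + S)*134 = -21708 + 134*S)
Q(-43) + 60888 = (-21708 + 134*(-43)) + 60888 = (-21708 - 5762) + 60888 = -27470 + 60888 = 33418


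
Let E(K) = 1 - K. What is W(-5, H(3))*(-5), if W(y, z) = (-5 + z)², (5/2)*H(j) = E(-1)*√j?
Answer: -673/5 + 40*√3 ≈ -65.318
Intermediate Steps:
H(j) = 4*√j/5 (H(j) = 2*((1 - 1*(-1))*√j)/5 = 2*((1 + 1)*√j)/5 = 2*(2*√j)/5 = 4*√j/5)
W(-5, H(3))*(-5) = (-5 + 4*√3/5)²*(-5) = -5*(-5 + 4*√3/5)²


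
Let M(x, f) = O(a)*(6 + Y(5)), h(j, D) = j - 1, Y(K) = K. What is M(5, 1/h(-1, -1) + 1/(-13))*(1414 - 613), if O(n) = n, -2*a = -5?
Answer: 44055/2 ≈ 22028.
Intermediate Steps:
a = 5/2 (a = -1/2*(-5) = 5/2 ≈ 2.5000)
h(j, D) = -1 + j
M(x, f) = 55/2 (M(x, f) = 5*(6 + 5)/2 = (5/2)*11 = 55/2)
M(5, 1/h(-1, -1) + 1/(-13))*(1414 - 613) = 55*(1414 - 613)/2 = (55/2)*801 = 44055/2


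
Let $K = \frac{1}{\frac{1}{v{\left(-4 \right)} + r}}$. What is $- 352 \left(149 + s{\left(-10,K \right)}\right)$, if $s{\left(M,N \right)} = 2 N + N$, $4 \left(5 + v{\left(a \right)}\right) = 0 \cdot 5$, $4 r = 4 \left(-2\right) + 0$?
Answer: $-45056$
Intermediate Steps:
$r = -2$ ($r = \frac{4 \left(-2\right) + 0}{4} = \frac{-8 + 0}{4} = \frac{1}{4} \left(-8\right) = -2$)
$v{\left(a \right)} = -5$ ($v{\left(a \right)} = -5 + \frac{0 \cdot 5}{4} = -5 + \frac{1}{4} \cdot 0 = -5 + 0 = -5$)
$K = -7$ ($K = \frac{1}{\frac{1}{-5 - 2}} = \frac{1}{\frac{1}{-7}} = \frac{1}{- \frac{1}{7}} = -7$)
$s{\left(M,N \right)} = 3 N$
$- 352 \left(149 + s{\left(-10,K \right)}\right) = - 352 \left(149 + 3 \left(-7\right)\right) = - 352 \left(149 - 21\right) = \left(-352\right) 128 = -45056$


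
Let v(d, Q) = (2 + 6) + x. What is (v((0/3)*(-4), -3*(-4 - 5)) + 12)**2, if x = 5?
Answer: 625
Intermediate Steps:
v(d, Q) = 13 (v(d, Q) = (2 + 6) + 5 = 8 + 5 = 13)
(v((0/3)*(-4), -3*(-4 - 5)) + 12)**2 = (13 + 12)**2 = 25**2 = 625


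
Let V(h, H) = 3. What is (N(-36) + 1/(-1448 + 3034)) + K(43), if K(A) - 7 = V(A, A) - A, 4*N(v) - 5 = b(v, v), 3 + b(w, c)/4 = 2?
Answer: -103881/3172 ≈ -32.749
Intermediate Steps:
b(w, c) = -4 (b(w, c) = -12 + 4*2 = -12 + 8 = -4)
N(v) = ¼ (N(v) = 5/4 + (¼)*(-4) = 5/4 - 1 = ¼)
K(A) = 10 - A (K(A) = 7 + (3 - A) = 10 - A)
(N(-36) + 1/(-1448 + 3034)) + K(43) = (¼ + 1/(-1448 + 3034)) + (10 - 1*43) = (¼ + 1/1586) + (10 - 43) = (¼ + 1/1586) - 33 = 795/3172 - 33 = -103881/3172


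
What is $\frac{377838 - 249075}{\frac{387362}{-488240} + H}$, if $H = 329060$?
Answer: $\frac{1849036680}{4725290207} \approx 0.39131$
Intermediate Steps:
$\frac{377838 - 249075}{\frac{387362}{-488240} + H} = \frac{377838 - 249075}{\frac{387362}{-488240} + 329060} = \frac{128763}{387362 \left(- \frac{1}{488240}\right) + 329060} = \frac{128763}{- \frac{11393}{14360} + 329060} = \frac{128763}{\frac{4725290207}{14360}} = 128763 \cdot \frac{14360}{4725290207} = \frac{1849036680}{4725290207}$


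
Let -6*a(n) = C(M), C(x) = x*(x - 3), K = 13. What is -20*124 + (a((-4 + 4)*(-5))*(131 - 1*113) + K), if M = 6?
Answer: -2521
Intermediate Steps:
C(x) = x*(-3 + x)
a(n) = -3 (a(n) = -(-3 + 6) = -3)
-20*124 + (a((-4 + 4)*(-5))*(131 - 1*113) + K) = -20*124 + (-3*(131 - 1*113) + 13) = -2480 + (-3*(131 - 113) + 13) = -2480 + (-3*18 + 13) = -2480 + (-54 + 13) = -2480 - 41 = -2521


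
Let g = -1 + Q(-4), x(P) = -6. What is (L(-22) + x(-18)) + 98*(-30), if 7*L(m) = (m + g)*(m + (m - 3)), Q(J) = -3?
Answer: -19400/7 ≈ -2771.4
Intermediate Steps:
g = -4 (g = -1 - 3 = -4)
L(m) = (-4 + m)*(-3 + 2*m)/7 (L(m) = ((m - 4)*(m + (m - 3)))/7 = ((-4 + m)*(m + (-3 + m)))/7 = ((-4 + m)*(-3 + 2*m))/7 = (-4 + m)*(-3 + 2*m)/7)
(L(-22) + x(-18)) + 98*(-30) = ((12/7 - 11/7*(-22) + (2/7)*(-22)**2) - 6) + 98*(-30) = ((12/7 + 242/7 + (2/7)*484) - 6) - 2940 = ((12/7 + 242/7 + 968/7) - 6) - 2940 = (1222/7 - 6) - 2940 = 1180/7 - 2940 = -19400/7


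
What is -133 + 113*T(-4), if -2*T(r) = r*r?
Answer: -1037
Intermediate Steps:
T(r) = -r²/2 (T(r) = -r*r/2 = -r²/2)
-133 + 113*T(-4) = -133 + 113*(-½*(-4)²) = -133 + 113*(-½*16) = -133 + 113*(-8) = -133 - 904 = -1037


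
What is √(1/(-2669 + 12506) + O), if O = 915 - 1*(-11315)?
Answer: √131495016523/3279 ≈ 110.59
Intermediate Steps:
O = 12230 (O = 915 + 11315 = 12230)
√(1/(-2669 + 12506) + O) = √(1/(-2669 + 12506) + 12230) = √(1/9837 + 12230) = √(120306511/9837) = √131495016523/3279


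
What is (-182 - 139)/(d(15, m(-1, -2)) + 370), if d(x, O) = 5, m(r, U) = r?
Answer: -107/125 ≈ -0.85600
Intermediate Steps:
(-182 - 139)/(d(15, m(-1, -2)) + 370) = (-182 - 139)/(5 + 370) = -321/375 = -321*1/375 = -107/125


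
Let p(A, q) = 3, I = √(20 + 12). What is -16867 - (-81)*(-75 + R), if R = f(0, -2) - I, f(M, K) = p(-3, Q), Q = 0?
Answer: -22699 - 324*√2 ≈ -23157.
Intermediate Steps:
I = 4*√2 (I = √32 = 4*√2 ≈ 5.6569)
f(M, K) = 3
R = 3 - 4*√2 ≈ -2.6569
-16867 - (-81)*(-75 + R) = -16867 - (-81)*(-75 + (3 - 4*√2)) = -16867 - (-81)*(-72 - 4*√2) = -16867 - (5832 + 324*√2) = -16867 + (-5832 - 324*√2) = -22699 - 324*√2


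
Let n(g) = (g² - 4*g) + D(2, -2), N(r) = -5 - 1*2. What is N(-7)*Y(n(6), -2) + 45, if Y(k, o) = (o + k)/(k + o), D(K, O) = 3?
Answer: 38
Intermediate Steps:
N(r) = -7 (N(r) = -5 - 2 = -7)
n(g) = 3 + g² - 4*g (n(g) = (g² - 4*g) + 3 = 3 + g² - 4*g)
Y(k, o) = 1 (Y(k, o) = (k + o)/(k + o) = 1)
N(-7)*Y(n(6), -2) + 45 = -7*1 + 45 = -7 + 45 = 38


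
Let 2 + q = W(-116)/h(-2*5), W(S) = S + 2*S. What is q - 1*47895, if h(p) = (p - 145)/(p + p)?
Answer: -1486199/31 ≈ -47942.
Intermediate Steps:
h(p) = (-145 + p)/(2*p) (h(p) = (-145 + p)/((2*p)) = (-145 + p)*(1/(2*p)) = (-145 + p)/(2*p))
W(S) = 3*S
q = -1454/31 (q = -2 + (3*(-116))/(((-145 - 2*5)/(2*((-2*5))))) = -2 - 348*(-20/(-145 - 10)) = -2 - 348/((½)*(-⅒)*(-155)) = -2 - 348/31/4 = -2 - 348*4/31 = -2 - 1392/31 = -1454/31 ≈ -46.903)
q - 1*47895 = -1454/31 - 1*47895 = -1454/31 - 47895 = -1486199/31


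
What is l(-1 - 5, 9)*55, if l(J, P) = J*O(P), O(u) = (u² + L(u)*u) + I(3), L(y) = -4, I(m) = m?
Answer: -15840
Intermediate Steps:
O(u) = 3 + u² - 4*u (O(u) = (u² - 4*u) + 3 = 3 + u² - 4*u)
l(J, P) = J*(3 + P² - 4*P)
l(-1 - 5, 9)*55 = ((-1 - 5)*(3 + 9² - 4*9))*55 = -6*(3 + 81 - 36)*55 = -6*48*55 = -288*55 = -15840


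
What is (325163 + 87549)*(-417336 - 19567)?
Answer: -180315110936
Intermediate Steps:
(325163 + 87549)*(-417336 - 19567) = 412712*(-436903) = -180315110936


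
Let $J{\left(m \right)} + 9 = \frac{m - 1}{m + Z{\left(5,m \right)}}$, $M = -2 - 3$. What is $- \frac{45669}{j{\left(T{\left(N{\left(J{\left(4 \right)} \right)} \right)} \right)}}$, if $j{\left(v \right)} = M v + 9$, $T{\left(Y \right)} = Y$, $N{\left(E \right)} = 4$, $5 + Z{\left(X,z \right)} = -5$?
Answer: $\frac{45669}{11} \approx 4151.7$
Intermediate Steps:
$Z{\left(X,z \right)} = -10$ ($Z{\left(X,z \right)} = -5 - 5 = -10$)
$M = -5$ ($M = -2 - 3 = -5$)
$J{\left(m \right)} = -9 + \frac{-1 + m}{-10 + m}$ ($J{\left(m \right)} = -9 + \frac{m - 1}{m - 10} = -9 + \frac{-1 + m}{-10 + m}$)
$j{\left(v \right)} = 9 - 5 v$ ($j{\left(v \right)} = - 5 v + 9 = 9 - 5 v$)
$- \frac{45669}{j{\left(T{\left(N{\left(J{\left(4 \right)} \right)} \right)} \right)}} = - \frac{45669}{9 - 20} = - \frac{45669}{-11} = \left(-45669\right) \left(- \frac{1}{11}\right) = \frac{45669}{11}$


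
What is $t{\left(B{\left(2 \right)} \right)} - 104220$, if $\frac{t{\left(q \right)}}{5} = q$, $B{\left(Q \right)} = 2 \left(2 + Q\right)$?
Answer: $-104180$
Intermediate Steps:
$B{\left(Q \right)} = 4 + 2 Q$
$t{\left(q \right)} = 5 q$
$t{\left(B{\left(2 \right)} \right)} - 104220 = 5 \left(4 + 2 \cdot 2\right) - 104220 = 5 \left(4 + 4\right) - 104220 = 5 \cdot 8 - 104220 = 40 - 104220 = -104180$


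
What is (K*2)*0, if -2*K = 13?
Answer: 0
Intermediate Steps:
K = -13/2 (K = -½*13 = -13/2 ≈ -6.5000)
(K*2)*0 = -13/2*2*0 = -13*0 = 0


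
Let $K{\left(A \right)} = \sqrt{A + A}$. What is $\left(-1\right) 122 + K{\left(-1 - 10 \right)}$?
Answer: $-122 + i \sqrt{22} \approx -122.0 + 4.6904 i$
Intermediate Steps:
$K{\left(A \right)} = \sqrt{2} \sqrt{A}$ ($K{\left(A \right)} = \sqrt{2 A} = \sqrt{2} \sqrt{A}$)
$\left(-1\right) 122 + K{\left(-1 - 10 \right)} = \left(-1\right) 122 + \sqrt{2} \sqrt{-1 - 10} = -122 + \sqrt{2} \sqrt{-1 - 10} = -122 + \sqrt{2} \sqrt{-11} = -122 + \sqrt{2} i \sqrt{11} = -122 + i \sqrt{22}$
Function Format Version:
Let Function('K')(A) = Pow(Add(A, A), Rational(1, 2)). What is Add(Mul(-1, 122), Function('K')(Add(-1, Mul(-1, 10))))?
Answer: Add(-122, Mul(I, Pow(22, Rational(1, 2)))) ≈ Add(-122.00, Mul(4.6904, I))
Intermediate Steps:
Function('K')(A) = Mul(Pow(2, Rational(1, 2)), Pow(A, Rational(1, 2))) (Function('K')(A) = Pow(Mul(2, A), Rational(1, 2)) = Mul(Pow(2, Rational(1, 2)), Pow(A, Rational(1, 2))))
Add(Mul(-1, 122), Function('K')(Add(-1, Mul(-1, 10)))) = Add(Mul(-1, 122), Mul(Pow(2, Rational(1, 2)), Pow(Add(-1, Mul(-1, 10)), Rational(1, 2)))) = Add(-122, Mul(Pow(2, Rational(1, 2)), Pow(Add(-1, -10), Rational(1, 2)))) = Add(-122, Mul(Pow(2, Rational(1, 2)), Pow(-11, Rational(1, 2)))) = Add(-122, Mul(Pow(2, Rational(1, 2)), Mul(I, Pow(11, Rational(1, 2))))) = Add(-122, Mul(I, Pow(22, Rational(1, 2))))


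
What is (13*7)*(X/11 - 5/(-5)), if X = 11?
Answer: 182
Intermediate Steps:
(13*7)*(X/11 - 5/(-5)) = (13*7)*(11/11 - 5/(-5)) = 91*(11*(1/11) - 5*(-1/5)) = 91*(1 + 1) = 91*2 = 182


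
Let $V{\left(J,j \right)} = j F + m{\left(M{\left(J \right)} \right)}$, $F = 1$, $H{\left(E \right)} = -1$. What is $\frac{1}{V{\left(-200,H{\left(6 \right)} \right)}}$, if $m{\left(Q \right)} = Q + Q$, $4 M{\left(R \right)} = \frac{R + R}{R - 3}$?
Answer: $- \frac{203}{3} \approx -67.667$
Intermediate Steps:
$M{\left(R \right)} = \frac{R}{2 \left(-3 + R\right)}$ ($M{\left(R \right)} = \frac{\left(R + R\right) \frac{1}{R - 3}}{4} = \frac{2 R \frac{1}{-3 + R}}{4} = \frac{R}{2 \left(-3 + R\right)}$)
$m{\left(Q \right)} = 2 Q$
$V{\left(J,j \right)} = j + \frac{J}{-3 + J}$ ($V{\left(J,j \right)} = j 1 + 2 \frac{J}{2 \left(-3 + J\right)} = j + \frac{J}{-3 + J}$)
$\frac{1}{V{\left(-200,H{\left(6 \right)} \right)}} = \frac{1}{\frac{1}{-3 - 200} \left(-200 - \left(-3 - 200\right)\right)} = \frac{1}{\frac{1}{-203} \left(-200 - -203\right)} = \frac{1}{\left(- \frac{1}{203}\right) \left(-200 + 203\right)} = \frac{1}{\left(- \frac{1}{203}\right) 3} = \frac{1}{- \frac{3}{203}} = - \frac{203}{3}$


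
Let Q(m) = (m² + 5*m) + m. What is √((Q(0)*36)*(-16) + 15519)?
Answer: √15519 ≈ 124.58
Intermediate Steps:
Q(m) = m² + 6*m
√((Q(0)*36)*(-16) + 15519) = √(((0*(6 + 0))*36)*(-16) + 15519) = √(((0*6)*36)*(-16) + 15519) = √((0*36)*(-16) + 15519) = √(0*(-16) + 15519) = √(0 + 15519) = √15519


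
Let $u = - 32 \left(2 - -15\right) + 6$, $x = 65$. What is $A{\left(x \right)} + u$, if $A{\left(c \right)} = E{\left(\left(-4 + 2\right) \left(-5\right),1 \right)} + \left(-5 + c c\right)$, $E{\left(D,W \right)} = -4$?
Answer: $3678$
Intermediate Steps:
$A{\left(c \right)} = -9 + c^{2}$ ($A{\left(c \right)} = -4 + \left(-5 + c c\right) = -4 + \left(-5 + c^{2}\right) = -9 + c^{2}$)
$u = -538$ ($u = - 32 \left(2 + 15\right) + 6 = \left(-32\right) 17 + 6 = -544 + 6 = -538$)
$A{\left(x \right)} + u = \left(-9 + 65^{2}\right) - 538 = \left(-9 + 4225\right) - 538 = 4216 - 538 = 3678$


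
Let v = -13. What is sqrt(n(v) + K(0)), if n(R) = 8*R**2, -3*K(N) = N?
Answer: 26*sqrt(2) ≈ 36.770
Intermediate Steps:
K(N) = -N/3
sqrt(n(v) + K(0)) = sqrt(8*(-13)**2 - 1/3*0) = sqrt(8*169 + 0) = sqrt(1352 + 0) = sqrt(1352) = 26*sqrt(2)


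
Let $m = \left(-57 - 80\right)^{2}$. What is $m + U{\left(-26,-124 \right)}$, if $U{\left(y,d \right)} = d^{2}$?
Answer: $34145$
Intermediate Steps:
$m = 18769$ ($m = \left(-137\right)^{2} = 18769$)
$m + U{\left(-26,-124 \right)} = 18769 + \left(-124\right)^{2} = 18769 + 15376 = 34145$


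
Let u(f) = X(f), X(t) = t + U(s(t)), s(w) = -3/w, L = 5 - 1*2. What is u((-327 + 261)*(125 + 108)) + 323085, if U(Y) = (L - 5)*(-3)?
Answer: 307713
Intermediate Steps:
L = 3 (L = 5 - 2 = 3)
U(Y) = 6 (U(Y) = (3 - 5)*(-3) = -2*(-3) = 6)
X(t) = 6 + t (X(t) = t + 6 = 6 + t)
u(f) = 6 + f
u((-327 + 261)*(125 + 108)) + 323085 = (6 + (-327 + 261)*(125 + 108)) + 323085 = (6 - 66*233) + 323085 = (6 - 15378) + 323085 = -15372 + 323085 = 307713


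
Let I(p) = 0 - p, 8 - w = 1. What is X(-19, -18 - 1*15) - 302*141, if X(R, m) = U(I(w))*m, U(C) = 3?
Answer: -42681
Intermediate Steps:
w = 7 (w = 8 - 1*1 = 8 - 1 = 7)
I(p) = -p
X(R, m) = 3*m
X(-19, -18 - 1*15) - 302*141 = 3*(-18 - 1*15) - 302*141 = 3*(-18 - 15) - 42582 = 3*(-33) - 42582 = -99 - 42582 = -42681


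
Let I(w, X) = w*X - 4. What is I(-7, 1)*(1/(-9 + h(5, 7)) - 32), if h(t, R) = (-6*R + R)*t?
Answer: 64779/184 ≈ 352.06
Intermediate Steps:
h(t, R) = -5*R*t (h(t, R) = (-5*R)*t = -5*R*t)
I(w, X) = -4 + X*w (I(w, X) = X*w - 4 = -4 + X*w)
I(-7, 1)*(1/(-9 + h(5, 7)) - 32) = (-4 + 1*(-7))*(1/(-9 - 5*7*5) - 32) = (-4 - 7)*(1/(-9 - 175) - 32) = -11*(1/(-184) - 32) = -11*(-1/184 - 32) = -11*(-5889/184) = 64779/184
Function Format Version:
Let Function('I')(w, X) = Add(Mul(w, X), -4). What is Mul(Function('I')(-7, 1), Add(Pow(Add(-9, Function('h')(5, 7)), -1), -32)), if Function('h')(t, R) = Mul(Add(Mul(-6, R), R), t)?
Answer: Rational(64779, 184) ≈ 352.06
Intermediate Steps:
Function('h')(t, R) = Mul(-5, R, t) (Function('h')(t, R) = Mul(Mul(-5, R), t) = Mul(-5, R, t))
Function('I')(w, X) = Add(-4, Mul(X, w)) (Function('I')(w, X) = Add(Mul(X, w), -4) = Add(-4, Mul(X, w)))
Mul(Function('I')(-7, 1), Add(Pow(Add(-9, Function('h')(5, 7)), -1), -32)) = Mul(Add(-4, Mul(1, -7)), Add(Pow(Add(-9, Mul(-5, 7, 5)), -1), -32)) = Mul(Add(-4, -7), Add(Pow(Add(-9, -175), -1), -32)) = Mul(-11, Add(Pow(-184, -1), -32)) = Mul(-11, Add(Rational(-1, 184), -32)) = Mul(-11, Rational(-5889, 184)) = Rational(64779, 184)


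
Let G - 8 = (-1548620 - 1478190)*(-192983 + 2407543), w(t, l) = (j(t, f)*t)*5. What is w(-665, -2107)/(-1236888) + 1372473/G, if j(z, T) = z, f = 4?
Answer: -926330520808218439/518182813720606356 ≈ -1.7877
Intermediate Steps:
w(t, l) = 5*t² (w(t, l) = (t*t)*5 = t²*5 = 5*t²)
G = -6703052353592 (G = 8 + (-1548620 - 1478190)*(-192983 + 2407543) = 8 - 3026810*2214560 = 8 - 6703052353600 = -6703052353592)
w(-665, -2107)/(-1236888) + 1372473/G = (5*(-665)²)/(-1236888) + 1372473/(-6703052353592) = (5*442225)*(-1/1236888) + 1372473*(-1/6703052353592) = 2211125*(-1/1236888) - 1372473/6703052353592 = -2211125/1236888 - 1372473/6703052353592 = -926330520808218439/518182813720606356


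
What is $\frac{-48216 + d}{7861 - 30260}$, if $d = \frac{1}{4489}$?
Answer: $\frac{216441623}{100549111} \approx 2.1526$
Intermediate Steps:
$d = \frac{1}{4489} \approx 0.00022277$
$\frac{-48216 + d}{7861 - 30260} = \frac{-48216 + \frac{1}{4489}}{7861 - 30260} = - \frac{216441623}{4489 \left(-22399\right)} = \left(- \frac{216441623}{4489}\right) \left(- \frac{1}{22399}\right) = \frac{216441623}{100549111}$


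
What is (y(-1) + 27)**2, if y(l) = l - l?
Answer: 729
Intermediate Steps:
y(l) = 0
(y(-1) + 27)**2 = (0 + 27)**2 = 27**2 = 729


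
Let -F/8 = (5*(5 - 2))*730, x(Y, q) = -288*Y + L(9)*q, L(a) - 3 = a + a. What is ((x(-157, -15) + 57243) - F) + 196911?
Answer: 386655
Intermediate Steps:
L(a) = 3 + 2*a (L(a) = 3 + (a + a) = 3 + 2*a)
x(Y, q) = -288*Y + 21*q (x(Y, q) = -288*Y + (3 + 2*9)*q = -288*Y + (3 + 18)*q = -288*Y + 21*q)
F = -87600 (F = -8*5*(5 - 2)*730 = -8*5*3*730 = -120*730 = -8*10950 = -87600)
((x(-157, -15) + 57243) - F) + 196911 = (((-288*(-157) + 21*(-15)) + 57243) - 1*(-87600)) + 196911 = (((45216 - 315) + 57243) + 87600) + 196911 = ((44901 + 57243) + 87600) + 196911 = (102144 + 87600) + 196911 = 189744 + 196911 = 386655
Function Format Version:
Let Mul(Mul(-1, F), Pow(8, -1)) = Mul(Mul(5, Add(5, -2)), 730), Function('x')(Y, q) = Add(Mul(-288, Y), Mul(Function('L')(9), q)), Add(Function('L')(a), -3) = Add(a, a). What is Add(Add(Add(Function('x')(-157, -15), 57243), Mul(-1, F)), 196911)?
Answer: 386655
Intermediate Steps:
Function('L')(a) = Add(3, Mul(2, a)) (Function('L')(a) = Add(3, Add(a, a)) = Add(3, Mul(2, a)))
Function('x')(Y, q) = Add(Mul(-288, Y), Mul(21, q)) (Function('x')(Y, q) = Add(Mul(-288, Y), Mul(Add(3, Mul(2, 9)), q)) = Add(Mul(-288, Y), Mul(Add(3, 18), q)) = Add(Mul(-288, Y), Mul(21, q)))
F = -87600 (F = Mul(-8, Mul(Mul(5, Add(5, -2)), 730)) = Mul(-8, Mul(Mul(5, 3), 730)) = Mul(-8, Mul(15, 730)) = Mul(-8, 10950) = -87600)
Add(Add(Add(Function('x')(-157, -15), 57243), Mul(-1, F)), 196911) = Add(Add(Add(Add(Mul(-288, -157), Mul(21, -15)), 57243), Mul(-1, -87600)), 196911) = Add(Add(Add(Add(45216, -315), 57243), 87600), 196911) = Add(Add(Add(44901, 57243), 87600), 196911) = Add(Add(102144, 87600), 196911) = Add(189744, 196911) = 386655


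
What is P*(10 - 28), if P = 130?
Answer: -2340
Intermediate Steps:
P*(10 - 28) = 130*(10 - 28) = 130*(-18) = -2340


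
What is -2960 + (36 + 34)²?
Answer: 1940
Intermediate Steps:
-2960 + (36 + 34)² = -2960 + 70² = -2960 + 4900 = 1940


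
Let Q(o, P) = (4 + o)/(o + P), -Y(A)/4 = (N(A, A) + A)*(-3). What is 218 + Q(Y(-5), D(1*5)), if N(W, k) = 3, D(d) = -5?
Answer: 6342/29 ≈ 218.69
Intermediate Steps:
Y(A) = 36 + 12*A (Y(A) = -4*(3 + A)*(-3) = -4*(-9 - 3*A) = 36 + 12*A)
Q(o, P) = (4 + o)/(P + o)
218 + Q(Y(-5), D(1*5)) = 218 + (4 + (36 + 12*(-5)))/(-5 + (36 + 12*(-5))) = 218 + (4 + (36 - 60))/(-5 + (36 - 60)) = 218 + (4 - 24)/(-5 - 24) = 218 - 20/(-29) = 218 - 1/29*(-20) = 218 + 20/29 = 6342/29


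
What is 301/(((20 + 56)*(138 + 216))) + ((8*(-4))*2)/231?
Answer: -550775/2071608 ≈ -0.26587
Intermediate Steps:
301/(((20 + 56)*(138 + 216))) + ((8*(-4))*2)/231 = 301/((76*354)) - 32*2*(1/231) = 301/26904 - 64*1/231 = 301*(1/26904) - 64/231 = 301/26904 - 64/231 = -550775/2071608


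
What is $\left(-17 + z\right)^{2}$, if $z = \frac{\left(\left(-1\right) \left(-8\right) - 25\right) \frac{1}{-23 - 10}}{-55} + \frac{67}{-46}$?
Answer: $\frac{2376891308089}{6970580100} \approx 340.99$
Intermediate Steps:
$z = - \frac{122387}{83490}$ ($z = \frac{8 - 25}{-33} \left(- \frac{1}{55}\right) + 67 \left(- \frac{1}{46}\right) = \left(-17\right) \left(- \frac{1}{33}\right) \left(- \frac{1}{55}\right) - \frac{67}{46} = \frac{17}{33} \left(- \frac{1}{55}\right) - \frac{67}{46} = - \frac{17}{1815} - \frac{67}{46} = - \frac{122387}{83490} \approx -1.4659$)
$\left(-17 + z\right)^{2} = \left(-17 - \frac{122387}{83490}\right)^{2} = \left(- \frac{1541717}{83490}\right)^{2} = \frac{2376891308089}{6970580100}$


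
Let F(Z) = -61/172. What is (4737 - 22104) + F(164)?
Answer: -2987185/172 ≈ -17367.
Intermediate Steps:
F(Z) = -61/172 (F(Z) = -61*1/172 = -61/172)
(4737 - 22104) + F(164) = (4737 - 22104) - 61/172 = -17367 - 61/172 = -2987185/172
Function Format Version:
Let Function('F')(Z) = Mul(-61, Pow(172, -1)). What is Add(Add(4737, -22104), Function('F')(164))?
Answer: Rational(-2987185, 172) ≈ -17367.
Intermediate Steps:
Function('F')(Z) = Rational(-61, 172) (Function('F')(Z) = Mul(-61, Rational(1, 172)) = Rational(-61, 172))
Add(Add(4737, -22104), Function('F')(164)) = Add(Add(4737, -22104), Rational(-61, 172)) = Add(-17367, Rational(-61, 172)) = Rational(-2987185, 172)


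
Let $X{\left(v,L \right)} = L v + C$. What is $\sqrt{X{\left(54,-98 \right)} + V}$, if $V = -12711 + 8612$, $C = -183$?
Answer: $i \sqrt{9574} \approx 97.847 i$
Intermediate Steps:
$X{\left(v,L \right)} = -183 + L v$ ($X{\left(v,L \right)} = L v - 183 = -183 + L v$)
$V = -4099$
$\sqrt{X{\left(54,-98 \right)} + V} = \sqrt{\left(-183 - 5292\right) - 4099} = \sqrt{-5475 - 4099} = \sqrt{-9574} = i \sqrt{9574}$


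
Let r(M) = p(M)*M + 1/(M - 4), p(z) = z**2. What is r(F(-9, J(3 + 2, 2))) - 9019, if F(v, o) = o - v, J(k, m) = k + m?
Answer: -59075/12 ≈ -4922.9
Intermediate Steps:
r(M) = M**3 + 1/(-4 + M) (r(M) = M**2*M + 1/(M - 4) = M**3 + 1/(-4 + M))
r(F(-9, J(3 + 2, 2))) - 9019 = (1 + (((3 + 2) + 2) - 1*(-9))**4 - 4*(((3 + 2) + 2) - 1*(-9))**3)/(-4 + (((3 + 2) + 2) - 1*(-9))) - 9019 = (1 + ((5 + 2) + 9)**4 - 4*((5 + 2) + 9)**3)/(-4 + ((5 + 2) + 9)) - 9019 = (1 + (7 + 9)**4 - 4*(7 + 9)**3)/(-4 + (7 + 9)) - 9019 = (1 + 16**4 - 4*16**3)/(-4 + 16) - 9019 = (1 + 65536 - 4*4096)/12 - 9019 = (1 + 65536 - 16384)/12 - 9019 = (1/12)*49153 - 9019 = 49153/12 - 9019 = -59075/12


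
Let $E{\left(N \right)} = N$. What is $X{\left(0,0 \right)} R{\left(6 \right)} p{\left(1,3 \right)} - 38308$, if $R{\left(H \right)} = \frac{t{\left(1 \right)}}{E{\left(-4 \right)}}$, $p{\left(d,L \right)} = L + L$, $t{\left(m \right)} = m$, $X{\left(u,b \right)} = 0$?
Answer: $-38308$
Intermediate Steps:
$p{\left(d,L \right)} = 2 L$
$R{\left(H \right)} = - \frac{1}{4}$ ($R{\left(H \right)} = 1 \frac{1}{-4} = 1 \left(- \frac{1}{4}\right) = - \frac{1}{4}$)
$X{\left(0,0 \right)} R{\left(6 \right)} p{\left(1,3 \right)} - 38308 = 0 \left(- \frac{1}{4}\right) 2 \cdot 3 - 38308 = 0 \cdot 6 - 38308 = 0 - 38308 = -38308$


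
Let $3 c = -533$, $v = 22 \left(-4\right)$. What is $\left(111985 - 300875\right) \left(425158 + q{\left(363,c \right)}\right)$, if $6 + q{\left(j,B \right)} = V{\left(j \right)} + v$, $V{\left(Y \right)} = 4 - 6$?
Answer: $-80289961180$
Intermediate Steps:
$V{\left(Y \right)} = -2$
$v = -88$
$c = - \frac{533}{3}$ ($c = \frac{1}{3} \left(-533\right) = - \frac{533}{3} \approx -177.67$)
$q{\left(j,B \right)} = -96$ ($q{\left(j,B \right)} = -6 - 90 = -96$)
$\left(111985 - 300875\right) \left(425158 + q{\left(363,c \right)}\right) = \left(111985 - 300875\right) \left(425158 - 96\right) = \left(-188890\right) 425062 = -80289961180$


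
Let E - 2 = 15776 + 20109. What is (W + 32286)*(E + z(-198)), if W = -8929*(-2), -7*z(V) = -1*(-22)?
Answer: 12595520928/7 ≈ 1.7994e+9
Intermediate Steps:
z(V) = -22/7 (z(V) = -(-1)*(-22)/7 = -⅐*22 = -22/7)
E = 35887 (E = 2 + (15776 + 20109) = 2 + 35885 = 35887)
W = 17858
(W + 32286)*(E + z(-198)) = (17858 + 32286)*(35887 - 22/7) = 50144*(251187/7) = 12595520928/7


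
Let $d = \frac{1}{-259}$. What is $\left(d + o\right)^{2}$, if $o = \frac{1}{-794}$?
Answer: $\frac{1108809}{42290277316} \approx 2.6219 \cdot 10^{-5}$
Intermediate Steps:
$d = - \frac{1}{259} \approx -0.003861$
$o = - \frac{1}{794} \approx -0.0012594$
$\left(d + o\right)^{2} = \left(- \frac{1}{259} - \frac{1}{794}\right)^{2} = \left(- \frac{1053}{205646}\right)^{2} = \frac{1108809}{42290277316}$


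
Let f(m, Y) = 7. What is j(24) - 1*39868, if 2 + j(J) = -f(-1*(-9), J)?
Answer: -39877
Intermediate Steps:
j(J) = -9 (j(J) = -2 - 1*7 = -2 - 7 = -9)
j(24) - 1*39868 = -9 - 1*39868 = -9 - 39868 = -39877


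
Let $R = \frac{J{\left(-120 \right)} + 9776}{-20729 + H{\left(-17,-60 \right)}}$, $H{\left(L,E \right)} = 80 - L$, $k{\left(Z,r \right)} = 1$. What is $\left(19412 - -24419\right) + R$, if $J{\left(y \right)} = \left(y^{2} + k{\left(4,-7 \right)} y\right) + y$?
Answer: $\frac{113037157}{2579} \approx 43830.0$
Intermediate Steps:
$J{\left(y \right)} = y^{2} + 2 y$ ($J{\left(y \right)} = \left(y^{2} + 1 y\right) + y = \left(y^{2} + y\right) + y = \left(y + y^{2}\right) + y = y^{2} + 2 y$)
$R = - \frac{2992}{2579}$ ($R = \frac{- 120 \left(2 - 120\right) + 9776}{-20729 + \left(80 - -17\right)} = \frac{\left(-120\right) \left(-118\right) + 9776}{-20729 + \left(80 + 17\right)} = \frac{14160 + 9776}{-20729 + 97} = \frac{23936}{-20632} = 23936 \left(- \frac{1}{20632}\right) = - \frac{2992}{2579} \approx -1.1601$)
$\left(19412 - -24419\right) + R = \left(19412 - -24419\right) - \frac{2992}{2579} = \left(19412 + 24419\right) - \frac{2992}{2579} = 43831 - \frac{2992}{2579} = \frac{113037157}{2579}$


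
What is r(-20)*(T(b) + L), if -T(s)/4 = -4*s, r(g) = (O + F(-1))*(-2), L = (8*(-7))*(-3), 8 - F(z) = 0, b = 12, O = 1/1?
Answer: -6480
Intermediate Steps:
O = 1 (O = 1*1 = 1)
F(z) = 8 (F(z) = 8 - 1*0 = 8 + 0 = 8)
L = 168 (L = -56*(-3) = 168)
r(g) = -18 (r(g) = (1 + 8)*(-2) = 9*(-2) = -18)
T(s) = 16*s (T(s) = -(-16)*s = 16*s)
r(-20)*(T(b) + L) = -18*(16*12 + 168) = -18*(192 + 168) = -18*360 = -6480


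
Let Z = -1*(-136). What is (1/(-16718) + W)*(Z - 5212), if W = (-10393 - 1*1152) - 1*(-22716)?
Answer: -473988700026/8359 ≈ -5.6704e+7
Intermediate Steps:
W = 11171 (W = (-10393 - 1152) + 22716 = -11545 + 22716 = 11171)
Z = 136
(1/(-16718) + W)*(Z - 5212) = (1/(-16718) + 11171)*(136 - 5212) = (-1/16718 + 11171)*(-5076) = (186756777/16718)*(-5076) = -473988700026/8359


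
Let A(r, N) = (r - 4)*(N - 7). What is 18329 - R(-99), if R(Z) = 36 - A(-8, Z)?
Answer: 19565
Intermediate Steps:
A(r, N) = (-7 + N)*(-4 + r) (A(r, N) = (-4 + r)*(-7 + N) = (-7 + N)*(-4 + r))
R(Z) = -48 + 12*Z (R(Z) = 36 - (28 - 7*(-8) - 4*Z + Z*(-8)) = 36 - (28 + 56 - 4*Z - 8*Z) = 36 - (84 - 12*Z) = 36 + (-84 + 12*Z) = -48 + 12*Z)
18329 - R(-99) = 18329 - (-48 + 12*(-99)) = 18329 - (-48 - 1188) = 18329 - 1*(-1236) = 18329 + 1236 = 19565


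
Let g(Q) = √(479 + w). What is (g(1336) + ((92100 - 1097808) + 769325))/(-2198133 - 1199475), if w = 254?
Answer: 236383/3397608 - √733/3397608 ≈ 0.069565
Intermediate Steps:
g(Q) = √733 (g(Q) = √(479 + 254) = √733)
(g(1336) + ((92100 - 1097808) + 769325))/(-2198133 - 1199475) = (√733 + ((92100 - 1097808) + 769325))/(-2198133 - 1199475) = (√733 + (-1005708 + 769325))/(-3397608) = (√733 - 236383)*(-1/3397608) = (-236383 + √733)*(-1/3397608) = 236383/3397608 - √733/3397608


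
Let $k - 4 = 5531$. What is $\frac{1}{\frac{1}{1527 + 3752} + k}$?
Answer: $\frac{5279}{29219266} \approx 0.00018067$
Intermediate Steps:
$k = 5535$ ($k = 4 + 5531 = 5535$)
$\frac{1}{\frac{1}{1527 + 3752} + k} = \frac{1}{\frac{1}{1527 + 3752} + 5535} = \frac{1}{\frac{1}{5279} + 5535} = \frac{1}{\frac{29219266}{5279}} = \frac{5279}{29219266}$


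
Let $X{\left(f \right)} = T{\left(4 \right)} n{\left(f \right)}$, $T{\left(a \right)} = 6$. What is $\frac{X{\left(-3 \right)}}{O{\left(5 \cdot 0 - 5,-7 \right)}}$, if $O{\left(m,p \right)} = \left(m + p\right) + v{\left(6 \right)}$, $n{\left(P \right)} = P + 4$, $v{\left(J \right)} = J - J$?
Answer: $- \frac{1}{2} \approx -0.5$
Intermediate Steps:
$v{\left(J \right)} = 0$
$n{\left(P \right)} = 4 + P$
$X{\left(f \right)} = 24 + 6 f$ ($X{\left(f \right)} = 6 \left(4 + f\right) = 24 + 6 f$)
$O{\left(m,p \right)} = m + p$ ($O{\left(m,p \right)} = \left(m + p\right) + 0 = m + p$)
$\frac{X{\left(-3 \right)}}{O{\left(5 \cdot 0 - 5,-7 \right)}} = \frac{24 + 6 \left(-3\right)}{\left(5 \cdot 0 - 5\right) - 7} = \frac{24 - 18}{\left(0 - 5\right) - 7} = \frac{6}{-5 - 7} = \frac{6}{-12} = 6 \left(- \frac{1}{12}\right) = - \frac{1}{2}$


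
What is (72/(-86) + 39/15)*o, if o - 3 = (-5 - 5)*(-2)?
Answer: 8717/215 ≈ 40.544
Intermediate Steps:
o = 23 (o = 3 + (-5 - 5)*(-2) = 3 - 10*(-2) = 3 + 20 = 23)
(72/(-86) + 39/15)*o = (72/(-86) + 39/15)*23 = (72*(-1/86) + 39*(1/15))*23 = (-36/43 + 13/5)*23 = (379/215)*23 = 8717/215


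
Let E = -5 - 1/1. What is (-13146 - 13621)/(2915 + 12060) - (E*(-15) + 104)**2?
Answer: -563625867/14975 ≈ -37638.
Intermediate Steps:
E = -6 (E = -5 - 1*1 = -5 - 1 = -6)
(-13146 - 13621)/(2915 + 12060) - (E*(-15) + 104)**2 = (-13146 - 13621)/(2915 + 12060) - (-6*(-15) + 104)**2 = -26767/14975 - (90 + 104)**2 = -26767*1/14975 - 1*194**2 = -26767/14975 - 1*37636 = -26767/14975 - 37636 = -563625867/14975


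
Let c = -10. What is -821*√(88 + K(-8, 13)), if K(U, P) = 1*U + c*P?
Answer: -4105*I*√2 ≈ -5805.3*I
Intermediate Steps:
K(U, P) = U - 10*P (K(U, P) = 1*U - 10*P = U - 10*P)
-821*√(88 + K(-8, 13)) = -821*√(88 + (-8 - 10*13)) = -821*√(88 + (-8 - 130)) = -821*√(88 - 138) = -4105*I*√2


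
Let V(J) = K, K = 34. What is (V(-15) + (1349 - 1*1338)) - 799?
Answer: -754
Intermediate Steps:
V(J) = 34
(V(-15) + (1349 - 1*1338)) - 799 = (34 + (1349 - 1*1338)) - 799 = (34 + (1349 - 1338)) - 799 = (34 + 11) - 799 = 45 - 799 = -754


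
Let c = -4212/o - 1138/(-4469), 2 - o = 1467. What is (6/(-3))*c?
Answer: -40981196/6547085 ≈ -6.2595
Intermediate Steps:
o = -1465 (o = 2 - 1*1467 = 2 - 1467 = -1465)
c = 20490598/6547085 (c = -4212/(-1465) - 1138/(-4469) = -4212*(-1/1465) - 1138*(-1/4469) = 4212/1465 + 1138/4469 = 20490598/6547085 ≈ 3.1297)
(6/(-3))*c = (6/(-3))*(20490598/6547085) = (6*(-⅓))*(20490598/6547085) = -2*20490598/6547085 = -40981196/6547085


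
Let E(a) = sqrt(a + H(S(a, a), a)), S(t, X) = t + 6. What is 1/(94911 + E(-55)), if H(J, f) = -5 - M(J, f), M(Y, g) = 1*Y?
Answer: 94911/9008097932 - I*sqrt(11)/9008097932 ≈ 1.0536e-5 - 3.6818e-10*I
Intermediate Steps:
M(Y, g) = Y
S(t, X) = 6 + t
H(J, f) = -5 - J
E(a) = I*sqrt(11) (E(a) = sqrt(a + (-5 - (6 + a))) = sqrt(a + (-5 + (-6 - a))) = sqrt(a + (-11 - a)) = sqrt(-11) = I*sqrt(11))
1/(94911 + E(-55)) = 1/(94911 + I*sqrt(11))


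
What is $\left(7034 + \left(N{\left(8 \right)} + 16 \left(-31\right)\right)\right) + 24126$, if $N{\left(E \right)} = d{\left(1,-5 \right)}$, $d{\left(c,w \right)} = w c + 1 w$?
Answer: $30654$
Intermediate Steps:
$d{\left(c,w \right)} = w + c w$ ($d{\left(c,w \right)} = c w + w = w + c w$)
$N{\left(E \right)} = -10$ ($N{\left(E \right)} = - 5 \left(1 + 1\right) = \left(-5\right) 2 = -10$)
$\left(7034 + \left(N{\left(8 \right)} + 16 \left(-31\right)\right)\right) + 24126 = \left(7034 + \left(-10 + 16 \left(-31\right)\right)\right) + 24126 = \left(7034 - 506\right) + 24126 = 6528 + 24126 = 30654$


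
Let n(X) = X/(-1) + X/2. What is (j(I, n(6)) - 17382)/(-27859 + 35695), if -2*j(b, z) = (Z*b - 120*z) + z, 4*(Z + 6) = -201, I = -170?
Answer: -29789/10448 ≈ -2.8512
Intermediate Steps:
Z = -225/4 (Z = -6 + (1/4)*(-201) = -6 - 201/4 = -225/4 ≈ -56.250)
n(X) = -X/2 (n(X) = X*(-1) + X*(1/2) = -X + X/2 = -X/2)
j(b, z) = 119*z/2 + 225*b/8 (j(b, z) = -((-225*b/4 - 120*z) + z)/2 = -((-120*z - 225*b/4) + z)/2 = -(-119*z - 225*b/4)/2 = 119*z/2 + 225*b/8)
(j(I, n(6)) - 17382)/(-27859 + 35695) = ((119*(-1/2*6)/2 + (225/8)*(-170)) - 17382)/(-27859 + 35695) = (((119/2)*(-3) - 19125/4) - 17382)/7836 = ((-357/2 - 19125/4) - 17382)*(1/7836) = (-19839/4 - 17382)*(1/7836) = -89367/4*1/7836 = -29789/10448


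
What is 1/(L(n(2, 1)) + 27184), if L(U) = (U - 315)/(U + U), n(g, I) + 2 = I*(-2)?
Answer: 8/217791 ≈ 3.6732e-5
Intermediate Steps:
n(g, I) = -2 - 2*I (n(g, I) = -2 + I*(-2) = -2 - 2*I)
L(U) = (-315 + U)/(2*U) (L(U) = (-315 + U)/((2*U)) = (-315 + U)*(1/(2*U)) = (-315 + U)/(2*U))
1/(L(n(2, 1)) + 27184) = 1/((-315 + (-2 - 2*1))/(2*(-2 - 2*1)) + 27184) = 1/((-315 + (-2 - 2))/(2*(-2 - 2)) + 27184) = 1/((½)*(-315 - 4)/(-4) + 27184) = 1/((½)*(-¼)*(-319) + 27184) = 1/(319/8 + 27184) = 1/(217791/8) = 8/217791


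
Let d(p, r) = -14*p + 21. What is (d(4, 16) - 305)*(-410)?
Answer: 139400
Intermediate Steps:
d(p, r) = 21 - 14*p
(d(4, 16) - 305)*(-410) = ((21 - 14*4) - 305)*(-410) = ((21 - 56) - 305)*(-410) = (-35 - 305)*(-410) = -340*(-410) = 139400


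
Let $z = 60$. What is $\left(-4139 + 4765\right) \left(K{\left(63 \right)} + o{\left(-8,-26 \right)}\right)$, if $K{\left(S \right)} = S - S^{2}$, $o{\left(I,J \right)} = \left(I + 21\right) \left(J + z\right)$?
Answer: $-2168464$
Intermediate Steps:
$o{\left(I,J \right)} = \left(21 + I\right) \left(60 + J\right)$ ($o{\left(I,J \right)} = \left(I + 21\right) \left(J + 60\right) = \left(21 + I\right) \left(60 + J\right)$)
$\left(-4139 + 4765\right) \left(K{\left(63 \right)} + o{\left(-8,-26 \right)}\right) = \left(-4139 + 4765\right) \left(63 \left(1 - 63\right) + \left(1260 + 21 \left(-26\right) + 60 \left(-8\right) - -208\right)\right) = 626 \left(63 \left(1 - 63\right) + \left(1260 - 546 - 480 + 208\right)\right) = 626 \left(63 \left(-62\right) + 442\right) = 626 \left(-3906 + 442\right) = 626 \left(-3464\right) = -2168464$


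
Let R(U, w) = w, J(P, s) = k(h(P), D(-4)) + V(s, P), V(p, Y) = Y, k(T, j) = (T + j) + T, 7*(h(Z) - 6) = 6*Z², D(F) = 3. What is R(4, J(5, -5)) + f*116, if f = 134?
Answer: 109248/7 ≈ 15607.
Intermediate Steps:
h(Z) = 6 + 6*Z²/7 (h(Z) = 6 + (6*Z²)/7 = 6 + 6*Z²/7)
k(T, j) = j + 2*T
J(P, s) = 15 + P + 12*P²/7 (J(P, s) = (3 + 2*(6 + 6*P²/7)) + P = (3 + (12 + 12*P²/7)) + P = (15 + 12*P²/7) + P = 15 + P + 12*P²/7)
R(4, J(5, -5)) + f*116 = (15 + 5 + (12/7)*5²) + 134*116 = (15 + 5 + (12/7)*25) + 15544 = (15 + 5 + 300/7) + 15544 = 440/7 + 15544 = 109248/7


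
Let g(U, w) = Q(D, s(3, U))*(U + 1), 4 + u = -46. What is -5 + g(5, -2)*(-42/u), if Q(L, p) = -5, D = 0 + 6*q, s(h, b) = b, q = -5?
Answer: -151/5 ≈ -30.200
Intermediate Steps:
u = -50 (u = -4 - 46 = -50)
D = -30 (D = 0 + 6*(-5) = 0 - 30 = -30)
g(U, w) = -5 - 5*U (g(U, w) = -5*(U + 1) = -5*(1 + U) = -5 - 5*U)
-5 + g(5, -2)*(-42/u) = -5 + (-5 - 5*5)*(-42/(-50)) = -5 + (-5 - 25)*(-42*(-1/50)) = -5 - 30*21/25 = -5 - 126/5 = -151/5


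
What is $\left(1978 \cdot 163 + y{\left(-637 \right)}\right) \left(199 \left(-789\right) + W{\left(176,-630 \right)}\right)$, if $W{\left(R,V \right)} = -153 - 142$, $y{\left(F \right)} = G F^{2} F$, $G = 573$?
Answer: $23297925996851630$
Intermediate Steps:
$y{\left(F \right)} = 573 F^{3}$ ($y{\left(F \right)} = 573 F^{2} F = 573 F^{3}$)
$W{\left(R,V \right)} = -295$
$\left(1978 \cdot 163 + y{\left(-637 \right)}\right) \left(199 \left(-789\right) + W{\left(176,-630 \right)}\right) = \left(1978 \cdot 163 + 573 \left(-637\right)^{3}\right) \left(199 \left(-789\right) - 295\right) = \left(322414 + 573 \left(-258474853\right)\right) \left(-157011 - 295\right) = \left(322414 - 148106090769\right) \left(-157306\right) = \left(-148105768355\right) \left(-157306\right) = 23297925996851630$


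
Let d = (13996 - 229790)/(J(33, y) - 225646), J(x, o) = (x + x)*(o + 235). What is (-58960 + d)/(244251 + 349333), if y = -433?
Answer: -7037180823/70848405488 ≈ -0.099327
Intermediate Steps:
J(x, o) = 2*x*(235 + o) (J(x, o) = (2*x)*(235 + o) = 2*x*(235 + o))
d = 107897/119357 (d = (13996 - 229790)/(2*33*(235 - 433) - 225646) = -215794/(2*33*(-198) - 225646) = -215794/(-13068 - 225646) = -215794/(-238714) = -215794*(-1/238714) = 107897/119357 ≈ 0.90399)
(-58960 + d)/(244251 + 349333) = (-58960 + 107897/119357)/(244251 + 349333) = -7037180823/119357/593584 = -7037180823/119357*1/593584 = -7037180823/70848405488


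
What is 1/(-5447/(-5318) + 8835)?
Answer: 5318/46989977 ≈ 0.00011317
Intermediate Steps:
1/(-5447/(-5318) + 8835) = 1/(-5447*(-1/5318) + 8835) = 1/(5447/5318 + 8835) = 1/(46989977/5318) = 5318/46989977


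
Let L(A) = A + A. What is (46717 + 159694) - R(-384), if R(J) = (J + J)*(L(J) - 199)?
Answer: -536245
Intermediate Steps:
L(A) = 2*A
R(J) = 2*J*(-199 + 2*J) (R(J) = (J + J)*(2*J - 199) = (2*J)*(-199 + 2*J) = 2*J*(-199 + 2*J))
(46717 + 159694) - R(-384) = (46717 + 159694) - 2*(-384)*(-199 + 2*(-384)) = 206411 - 2*(-384)*(-199 - 768) = 206411 - 2*(-384)*(-967) = 206411 - 1*742656 = 206411 - 742656 = -536245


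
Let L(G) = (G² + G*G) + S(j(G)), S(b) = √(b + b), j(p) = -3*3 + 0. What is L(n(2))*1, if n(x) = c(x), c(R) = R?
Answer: 8 + 3*I*√2 ≈ 8.0 + 4.2426*I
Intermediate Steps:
j(p) = -9 (j(p) = -9 + 0 = -9)
S(b) = √2*√b (S(b) = √(2*b) = √2*√b)
n(x) = x
L(G) = 2*G² + 3*I*√2 (L(G) = (G² + G*G) + √2*√(-9) = (G² + G²) + √2*(3*I) = 2*G² + 3*I*√2)
L(n(2))*1 = (2*2² + 3*I*√2)*1 = (2*4 + 3*I*√2)*1 = (8 + 3*I*√2)*1 = 8 + 3*I*√2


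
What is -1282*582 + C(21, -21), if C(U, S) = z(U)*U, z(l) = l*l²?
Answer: -551643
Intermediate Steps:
z(l) = l³
C(U, S) = U⁴ (C(U, S) = U³*U = U⁴)
-1282*582 + C(21, -21) = -1282*582 + 21⁴ = -746124 + 194481 = -551643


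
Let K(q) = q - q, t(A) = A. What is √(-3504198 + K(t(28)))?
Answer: I*√3504198 ≈ 1872.0*I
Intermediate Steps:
K(q) = 0
√(-3504198 + K(t(28))) = √(-3504198 + 0) = √(-3504198) = I*√3504198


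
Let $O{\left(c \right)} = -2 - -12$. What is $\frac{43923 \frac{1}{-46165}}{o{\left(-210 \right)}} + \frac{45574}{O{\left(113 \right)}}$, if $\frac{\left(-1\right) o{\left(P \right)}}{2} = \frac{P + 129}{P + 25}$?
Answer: $\frac{11363896619}{2492910} \approx 4558.5$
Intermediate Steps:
$O{\left(c \right)} = 10$ ($O{\left(c \right)} = -2 + 12 = 10$)
$o{\left(P \right)} = - \frac{2 \left(129 + P\right)}{25 + P}$ ($o{\left(P \right)} = - 2 \frac{P + 129}{P + 25} = - 2 \frac{129 + P}{25 + P} = - \frac{2 \left(129 + P\right)}{25 + P}$)
$\frac{43923 \frac{1}{-46165}}{o{\left(-210 \right)}} + \frac{45574}{O{\left(113 \right)}} = \frac{43923 \frac{1}{-46165}}{2 \frac{1}{25 - 210} \left(-129 - -210\right)} + \frac{45574}{10} = \frac{43923 \left(- \frac{1}{46165}\right)}{2 \frac{1}{-185} \left(-129 + 210\right)} + 45574 \cdot \frac{1}{10} = - \frac{43923}{46165 \cdot 2 \left(- \frac{1}{185}\right) 81} + \frac{22787}{5} = - \frac{43923}{46165 \left(- \frac{162}{185}\right)} + \frac{22787}{5} = \left(- \frac{43923}{46165}\right) \left(- \frac{185}{162}\right) + \frac{22787}{5} = \frac{541717}{498582} + \frac{22787}{5} = \frac{11363896619}{2492910}$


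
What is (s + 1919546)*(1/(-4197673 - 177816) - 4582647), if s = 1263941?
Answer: -63833121453448952008/4375489 ≈ -1.4589e+13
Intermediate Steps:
(s + 1919546)*(1/(-4197673 - 177816) - 4582647) = (1263941 + 1919546)*(1/(-4197673 - 177816) - 4582647) = 3183487*(1/(-4375489) - 4582647) = 3183487*(-1/4375489 - 4582647) = 3183487*(-20051321539384/4375489) = -63833121453448952008/4375489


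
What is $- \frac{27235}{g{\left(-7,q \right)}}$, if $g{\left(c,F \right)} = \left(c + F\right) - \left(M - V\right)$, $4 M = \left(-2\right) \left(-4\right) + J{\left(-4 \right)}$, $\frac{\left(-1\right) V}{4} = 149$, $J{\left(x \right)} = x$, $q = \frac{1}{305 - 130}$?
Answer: $\frac{4766125}{105699} \approx 45.091$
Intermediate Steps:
$q = \frac{1}{175} \approx 0.0057143$
$V = -596$ ($V = \left(-4\right) 149 = -596$)
$M = 1$ ($M = \frac{\left(-2\right) \left(-4\right) - 4}{4} = \frac{8 - 4}{4} = \frac{1}{4} \cdot 4 = 1$)
$g{\left(c,F \right)} = -597 + F + c$ ($g{\left(c,F \right)} = \left(c + F\right) - 597 = \left(F + c\right) - 597 = -597 + F + c$)
$- \frac{27235}{g{\left(-7,q \right)}} = - \frac{27235}{-597 + \frac{1}{175} - 7} = - \frac{27235}{- \frac{105699}{175}} = \left(-27235\right) \left(- \frac{175}{105699}\right) = \frac{4766125}{105699}$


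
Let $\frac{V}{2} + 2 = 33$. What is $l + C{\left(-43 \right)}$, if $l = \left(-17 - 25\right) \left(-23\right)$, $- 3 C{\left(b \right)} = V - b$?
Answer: $931$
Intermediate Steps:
$V = 62$ ($V = -4 + 2 \cdot 33 = -4 + 66 = 62$)
$C{\left(b \right)} = - \frac{62}{3} + \frac{b}{3}$ ($C{\left(b \right)} = - \frac{62 - b}{3} = - \frac{62}{3} + \frac{b}{3}$)
$l = 966$ ($l = \left(-42\right) \left(-23\right) = 966$)
$l + C{\left(-43 \right)} = 966 + \left(- \frac{62}{3} + \frac{1}{3} \left(-43\right)\right) = 966 - 35 = 931$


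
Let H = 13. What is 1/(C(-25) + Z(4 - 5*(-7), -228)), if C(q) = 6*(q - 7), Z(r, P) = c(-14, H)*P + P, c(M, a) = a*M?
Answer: 1/41076 ≈ 2.4345e-5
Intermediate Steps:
c(M, a) = M*a
Z(r, P) = -181*P (Z(r, P) = (-14*13)*P + P = -182*P + P = -181*P)
C(q) = -42 + 6*q (C(q) = 6*(-7 + q) = -42 + 6*q)
1/(C(-25) + Z(4 - 5*(-7), -228)) = 1/((-42 + 6*(-25)) - 181*(-228)) = 1/((-42 - 150) + 41268) = 1/(-192 + 41268) = 1/41076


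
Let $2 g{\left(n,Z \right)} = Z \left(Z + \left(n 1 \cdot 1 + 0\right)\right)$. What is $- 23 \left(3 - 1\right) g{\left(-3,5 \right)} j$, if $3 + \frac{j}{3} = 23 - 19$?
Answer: $-690$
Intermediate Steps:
$j = 3$ ($j = -9 + 3 \left(23 - 19\right) = -9 + 3 \cdot 4 = -9 + 12 = 3$)
$g{\left(n,Z \right)} = \frac{Z \left(Z + n\right)}{2}$ ($g{\left(n,Z \right)} = \frac{Z \left(Z + \left(n 1 \cdot 1 + 0\right)\right)}{2} = \frac{Z \left(Z + \left(n 1 + 0\right)\right)}{2} = \frac{Z \left(Z + \left(n + 0\right)\right)}{2} = \frac{Z \left(Z + n\right)}{2}$)
$- 23 \left(3 - 1\right) g{\left(-3,5 \right)} j = - 23 \left(3 - 1\right) \frac{1}{2} \cdot 5 \left(5 - 3\right) 3 = - 23 \cdot 2 \cdot \frac{1}{2} \cdot 5 \cdot 2 \cdot 3 = - 23 \cdot 2 \cdot 5 \cdot 3 = \left(-23\right) 10 \cdot 3 = \left(-230\right) 3 = -690$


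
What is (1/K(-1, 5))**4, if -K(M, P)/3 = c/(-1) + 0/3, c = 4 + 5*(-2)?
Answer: 1/104976 ≈ 9.5260e-6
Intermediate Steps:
c = -6 (c = 4 - 10 = -6)
K(M, P) = -18 (K(M, P) = -3*(-6/(-1) + 0/3) = -3*(-6*(-1) + 0*(1/3)) = -3*(6 + 0) = -3*6 = -18)
(1/K(-1, 5))**4 = (1/(-18))**4 = (-1/18)**4 = 1/104976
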